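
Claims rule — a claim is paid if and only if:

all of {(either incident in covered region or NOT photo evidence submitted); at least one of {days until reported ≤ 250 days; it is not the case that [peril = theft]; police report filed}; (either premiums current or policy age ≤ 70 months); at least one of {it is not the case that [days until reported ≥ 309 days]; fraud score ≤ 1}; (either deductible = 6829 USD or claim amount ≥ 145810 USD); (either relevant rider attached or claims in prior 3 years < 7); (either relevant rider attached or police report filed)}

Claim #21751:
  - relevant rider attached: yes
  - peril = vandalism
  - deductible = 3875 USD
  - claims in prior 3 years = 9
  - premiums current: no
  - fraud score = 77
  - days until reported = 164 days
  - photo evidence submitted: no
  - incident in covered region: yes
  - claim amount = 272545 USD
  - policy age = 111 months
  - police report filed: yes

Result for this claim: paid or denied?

Atomic conditions:
  incident in covered region: yes → true
  NOT photo evidence submitted: no → true
  days until reported ≤ 250 days: 164 ≤ 250 is true
  peril = theft: vandalism == theft is false
  police report filed: yes → true
  premiums current: no → false
  policy age ≤ 70 months: 111 ≤ 70 is false
  days until reported ≥ 309 days: 164 ≥ 309 is false
  fraud score ≤ 1: 77 ≤ 1 is false
  deductible = 6829 USD: 3875 == 6829 is false
  claim amount ≥ 145810 USD: 272545 ≥ 145810 is true
  relevant rider attached: yes → true
  claims in prior 3 years < 7: 9 < 7 is false
Combine:
[1] true OR true = true
[2.2] NOT false = true
[2] true OR true OR true = true
[3] false OR false = false
[4.1] NOT false = true
[4] true OR false = true
[5] false OR true = true
[6] true OR false = true
[7] true OR true = true
[root] true AND true AND false AND true AND true AND true AND true = false
Overall: false → denied

Denied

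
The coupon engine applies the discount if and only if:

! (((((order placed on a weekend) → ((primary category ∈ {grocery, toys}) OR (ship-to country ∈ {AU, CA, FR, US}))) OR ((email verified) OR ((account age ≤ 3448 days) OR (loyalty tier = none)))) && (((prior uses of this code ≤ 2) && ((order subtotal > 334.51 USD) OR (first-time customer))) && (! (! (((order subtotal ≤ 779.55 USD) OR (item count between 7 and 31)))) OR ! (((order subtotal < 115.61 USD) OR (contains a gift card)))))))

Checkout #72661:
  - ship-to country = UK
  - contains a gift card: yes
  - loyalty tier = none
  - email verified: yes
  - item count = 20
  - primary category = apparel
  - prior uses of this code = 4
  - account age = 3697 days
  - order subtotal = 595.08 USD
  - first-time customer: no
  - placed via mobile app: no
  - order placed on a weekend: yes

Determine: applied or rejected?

Applied

Atomic conditions:
  order placed on a weekend: yes → true
  primary category ∈ {grocery, toys}: apparel is not in the set → false
  ship-to country ∈ {AU, CA, FR, US}: UK is not in the set → false
  email verified: yes → true
  account age ≤ 3448 days: 3697 ≤ 3448 is false
  loyalty tier = none: none == none is true
  prior uses of this code ≤ 2: 4 ≤ 2 is false
  order subtotal > 334.51 USD: 595.08 > 334.51 is true
  first-time customer: no → false
  order subtotal ≤ 779.55 USD: 595.08 ≤ 779.55 is true
  item count between 7 and 31: 20 in [7, 31] is true
  order subtotal < 115.61 USD: 595.08 < 115.61 is false
  contains a gift card: yes → true
Combine:
[1.1.1.2] false OR false = false
[1.1.1] true → false = false
[1.1.2.2] false OR true = true
[1.1.2] true OR true = true
[1.1] false OR true = true
[1.2.1.2] true OR false = true
[1.2.1] false AND true = false
[1.2.2.1.1.1] true OR true = true
[1.2.2.1.1] NOT true = false
[1.2.2.1] NOT false = true
[1.2.2.2.1] false OR true = true
[1.2.2.2] NOT true = false
[1.2.2] true OR false = true
[1.2] false AND true = false
[1] true AND false = false
[root] NOT false = true
Overall: true → applied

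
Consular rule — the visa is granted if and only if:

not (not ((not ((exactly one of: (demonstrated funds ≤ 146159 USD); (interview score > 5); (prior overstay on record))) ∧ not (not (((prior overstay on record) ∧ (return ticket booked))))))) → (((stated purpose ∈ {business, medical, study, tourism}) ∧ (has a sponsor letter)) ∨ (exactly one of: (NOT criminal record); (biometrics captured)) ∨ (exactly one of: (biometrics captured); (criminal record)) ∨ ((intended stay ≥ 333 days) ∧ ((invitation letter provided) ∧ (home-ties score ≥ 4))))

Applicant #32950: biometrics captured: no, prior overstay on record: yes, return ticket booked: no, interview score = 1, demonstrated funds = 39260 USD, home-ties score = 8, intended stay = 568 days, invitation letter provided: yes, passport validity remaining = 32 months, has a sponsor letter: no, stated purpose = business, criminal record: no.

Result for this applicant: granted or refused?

Granted

Atomic conditions:
  demonstrated funds ≤ 146159 USD: 39260 ≤ 146159 is true
  interview score > 5: 1 > 5 is false
  prior overstay on record: yes → true
  return ticket booked: no → false
  stated purpose ∈ {business, medical, study, tourism}: business is in the set → true
  has a sponsor letter: no → false
  NOT criminal record: no → true
  biometrics captured: no → false
  criminal record: no → false
  intended stay ≥ 333 days: 568 ≥ 333 is true
  invitation letter provided: yes → true
  home-ties score ≥ 4: 8 ≥ 4 is true
Combine:
[1.1.1.1.1] exactly-one(true, false, true) = false
[1.1.1.1] NOT false = true
[1.1.1.2.1.1] true AND false = false
[1.1.1.2.1] NOT false = true
[1.1.1.2] NOT true = false
[1.1.1] true AND false = false
[1.1] NOT false = true
[1] NOT true = false
[2.1] true AND false = false
[2.2] exactly-one(true, false) = true
[2.3] exactly-one(false, false) = false
[2.4.2] true AND true = true
[2.4] true AND true = true
[2] false OR true OR false OR true = true
[root] false → true (antecedent false ⇒ implication holds) = true
Overall: true → granted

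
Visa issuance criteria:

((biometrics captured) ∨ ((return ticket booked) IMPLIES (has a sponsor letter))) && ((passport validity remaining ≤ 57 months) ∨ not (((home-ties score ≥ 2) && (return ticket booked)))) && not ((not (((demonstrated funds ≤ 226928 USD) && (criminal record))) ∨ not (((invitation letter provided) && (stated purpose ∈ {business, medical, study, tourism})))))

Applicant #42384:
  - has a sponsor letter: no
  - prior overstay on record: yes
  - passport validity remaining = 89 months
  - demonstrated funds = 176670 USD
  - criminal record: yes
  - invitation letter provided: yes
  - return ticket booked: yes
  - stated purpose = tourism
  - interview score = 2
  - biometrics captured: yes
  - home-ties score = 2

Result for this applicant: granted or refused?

Atomic conditions:
  biometrics captured: yes → true
  return ticket booked: yes → true
  has a sponsor letter: no → false
  passport validity remaining ≤ 57 months: 89 ≤ 57 is false
  home-ties score ≥ 2: 2 ≥ 2 is true
  demonstrated funds ≤ 226928 USD: 176670 ≤ 226928 is true
  criminal record: yes → true
  invitation letter provided: yes → true
  stated purpose ∈ {business, medical, study, tourism}: tourism is in the set → true
Combine:
[1.2] true → false = false
[1] true OR false = true
[2.2.1] true AND true = true
[2.2] NOT true = false
[2] false OR false = false
[3.1.1.1] true AND true = true
[3.1.1] NOT true = false
[3.1.2.1] true AND true = true
[3.1.2] NOT true = false
[3.1] false OR false = false
[3] NOT false = true
[root] true AND false AND true = false
Overall: false → refused

Refused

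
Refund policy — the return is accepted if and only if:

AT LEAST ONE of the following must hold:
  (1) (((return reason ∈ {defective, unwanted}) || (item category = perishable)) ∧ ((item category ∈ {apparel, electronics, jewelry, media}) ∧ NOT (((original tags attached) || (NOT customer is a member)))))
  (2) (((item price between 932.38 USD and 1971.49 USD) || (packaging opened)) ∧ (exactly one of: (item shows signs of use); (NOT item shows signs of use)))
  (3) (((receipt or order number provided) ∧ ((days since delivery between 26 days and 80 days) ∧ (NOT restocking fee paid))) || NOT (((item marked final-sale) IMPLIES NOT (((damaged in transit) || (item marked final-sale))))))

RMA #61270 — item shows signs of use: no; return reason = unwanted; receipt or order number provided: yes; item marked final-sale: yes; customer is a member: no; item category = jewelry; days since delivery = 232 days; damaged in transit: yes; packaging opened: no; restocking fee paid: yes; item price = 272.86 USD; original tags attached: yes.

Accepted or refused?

Accepted

Atomic conditions:
  return reason ∈ {defective, unwanted}: unwanted is in the set → true
  item category = perishable: jewelry == perishable is false
  item category ∈ {apparel, electronics, jewelry, media}: jewelry is in the set → true
  original tags attached: yes → true
  NOT customer is a member: no → true
  item price between 932.38 USD and 1971.49 USD: 272.86 in [932.38, 1971.49] is false
  packaging opened: no → false
  item shows signs of use: no → false
  NOT item shows signs of use: no → true
  receipt or order number provided: yes → true
  days since delivery between 26 days and 80 days: 232 in [26, 80] is false
  NOT restocking fee paid: yes → false
  item marked final-sale: yes → true
  damaged in transit: yes → true
Combine:
[1.1] true OR false = true
[1.2.2.1] true OR true = true
[1.2.2] NOT true = false
[1.2] true AND false = false
[1] true AND false = false
[2.1] false OR false = false
[2.2] exactly-one(false, true) = true
[2] false AND true = false
[3.1.2] false AND false = false
[3.1] true AND false = false
[3.2.1.2.1] true OR true = true
[3.2.1.2] NOT true = false
[3.2.1] true → false = false
[3.2] NOT false = true
[3] false OR true = true
[root] false OR false OR true = true
Overall: true → accepted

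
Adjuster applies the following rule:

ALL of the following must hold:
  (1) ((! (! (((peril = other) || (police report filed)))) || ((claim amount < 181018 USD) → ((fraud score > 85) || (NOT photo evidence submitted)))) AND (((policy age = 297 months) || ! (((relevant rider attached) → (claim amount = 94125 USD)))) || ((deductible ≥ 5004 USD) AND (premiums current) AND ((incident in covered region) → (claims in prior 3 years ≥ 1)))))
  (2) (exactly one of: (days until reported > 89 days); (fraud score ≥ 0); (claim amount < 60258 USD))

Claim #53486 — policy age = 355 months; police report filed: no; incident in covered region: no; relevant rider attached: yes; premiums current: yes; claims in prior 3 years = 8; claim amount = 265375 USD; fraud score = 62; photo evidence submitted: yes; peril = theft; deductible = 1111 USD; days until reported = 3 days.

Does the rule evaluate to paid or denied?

Paid

Atomic conditions:
  peril = other: theft == other is false
  police report filed: no → false
  claim amount < 181018 USD: 265375 < 181018 is false
  fraud score > 85: 62 > 85 is false
  NOT photo evidence submitted: yes → false
  policy age = 297 months: 355 == 297 is false
  relevant rider attached: yes → true
  claim amount = 94125 USD: 265375 == 94125 is false
  deductible ≥ 5004 USD: 1111 ≥ 5004 is false
  premiums current: yes → true
  incident in covered region: no → false
  claims in prior 3 years ≥ 1: 8 ≥ 1 is true
  days until reported > 89 days: 3 > 89 is false
  fraud score ≥ 0: 62 ≥ 0 is true
  claim amount < 60258 USD: 265375 < 60258 is false
Combine:
[1.1.1.1.1] false OR false = false
[1.1.1.1] NOT false = true
[1.1.1] NOT true = false
[1.1.2.2] false OR false = false
[1.1.2] false → false (antecedent false ⇒ implication holds) = true
[1.1] false OR true = true
[1.2.1.2.1] true → false = false
[1.2.1.2] NOT false = true
[1.2.1] false OR true = true
[1.2.2.3] false → true (antecedent false ⇒ implication holds) = true
[1.2.2] false AND true AND true = false
[1.2] true OR false = true
[1] true AND true = true
[2] exactly-one(false, true, false) = true
[root] true AND true = true
Overall: true → paid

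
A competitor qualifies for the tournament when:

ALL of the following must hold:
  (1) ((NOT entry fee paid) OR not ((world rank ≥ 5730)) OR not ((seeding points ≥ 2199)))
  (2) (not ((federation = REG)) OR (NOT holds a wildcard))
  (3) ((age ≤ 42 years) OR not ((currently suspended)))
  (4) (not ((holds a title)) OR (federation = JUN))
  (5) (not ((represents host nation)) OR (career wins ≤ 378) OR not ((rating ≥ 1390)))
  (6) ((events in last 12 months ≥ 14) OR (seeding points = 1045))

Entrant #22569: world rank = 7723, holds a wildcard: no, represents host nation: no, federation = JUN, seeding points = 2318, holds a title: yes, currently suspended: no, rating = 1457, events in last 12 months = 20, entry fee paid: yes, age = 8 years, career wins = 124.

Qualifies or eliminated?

Eliminated

Atomic conditions:
  NOT entry fee paid: yes → false
  world rank ≥ 5730: 7723 ≥ 5730 is true
  seeding points ≥ 2199: 2318 ≥ 2199 is true
  federation = REG: JUN == REG is false
  NOT holds a wildcard: no → true
  age ≤ 42 years: 8 ≤ 42 is true
  currently suspended: no → false
  holds a title: yes → true
  federation = JUN: JUN == JUN is true
  represents host nation: no → false
  career wins ≤ 378: 124 ≤ 378 is true
  rating ≥ 1390: 1457 ≥ 1390 is true
  events in last 12 months ≥ 14: 20 ≥ 14 is true
  seeding points = 1045: 2318 == 1045 is false
Combine:
[1.2] NOT true = false
[1.3] NOT true = false
[1] false OR false OR false = false
[2.1] NOT false = true
[2] true OR true = true
[3.2] NOT false = true
[3] true OR true = true
[4.1] NOT true = false
[4] false OR true = true
[5.1] NOT false = true
[5.3] NOT true = false
[5] true OR true OR false = true
[6] true OR false = true
[root] false AND true AND true AND true AND true AND true = false
Overall: false → eliminated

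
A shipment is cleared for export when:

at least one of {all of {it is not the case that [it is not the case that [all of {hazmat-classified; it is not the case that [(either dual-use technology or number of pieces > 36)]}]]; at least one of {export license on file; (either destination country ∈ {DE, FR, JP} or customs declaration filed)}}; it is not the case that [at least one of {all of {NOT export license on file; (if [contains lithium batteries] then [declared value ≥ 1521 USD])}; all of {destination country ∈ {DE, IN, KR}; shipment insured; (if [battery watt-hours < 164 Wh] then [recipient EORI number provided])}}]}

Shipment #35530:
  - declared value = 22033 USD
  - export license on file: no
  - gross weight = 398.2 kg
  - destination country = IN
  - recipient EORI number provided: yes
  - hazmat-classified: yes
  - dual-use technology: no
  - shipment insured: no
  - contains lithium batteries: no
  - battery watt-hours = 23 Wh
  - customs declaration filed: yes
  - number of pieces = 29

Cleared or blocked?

Atomic conditions:
  hazmat-classified: yes → true
  dual-use technology: no → false
  number of pieces > 36: 29 > 36 is false
  export license on file: no → false
  destination country ∈ {DE, FR, JP}: IN is not in the set → false
  customs declaration filed: yes → true
  NOT export license on file: no → true
  contains lithium batteries: no → false
  declared value ≥ 1521 USD: 22033 ≥ 1521 is true
  destination country ∈ {DE, IN, KR}: IN is in the set → true
  shipment insured: no → false
  battery watt-hours < 164 Wh: 23 < 164 is true
  recipient EORI number provided: yes → true
Combine:
[1.1.1.1.2.1] false OR false = false
[1.1.1.1.2] NOT false = true
[1.1.1.1] true AND true = true
[1.1.1] NOT true = false
[1.1] NOT false = true
[1.2.2] false OR true = true
[1.2] false OR true = true
[1] true AND true = true
[2.1.1.2] false → true (antecedent false ⇒ implication holds) = true
[2.1.1] true AND true = true
[2.1.2.3] true → true = true
[2.1.2] true AND false AND true = false
[2.1] true OR false = true
[2] NOT true = false
[root] true OR false = true
Overall: true → cleared

Cleared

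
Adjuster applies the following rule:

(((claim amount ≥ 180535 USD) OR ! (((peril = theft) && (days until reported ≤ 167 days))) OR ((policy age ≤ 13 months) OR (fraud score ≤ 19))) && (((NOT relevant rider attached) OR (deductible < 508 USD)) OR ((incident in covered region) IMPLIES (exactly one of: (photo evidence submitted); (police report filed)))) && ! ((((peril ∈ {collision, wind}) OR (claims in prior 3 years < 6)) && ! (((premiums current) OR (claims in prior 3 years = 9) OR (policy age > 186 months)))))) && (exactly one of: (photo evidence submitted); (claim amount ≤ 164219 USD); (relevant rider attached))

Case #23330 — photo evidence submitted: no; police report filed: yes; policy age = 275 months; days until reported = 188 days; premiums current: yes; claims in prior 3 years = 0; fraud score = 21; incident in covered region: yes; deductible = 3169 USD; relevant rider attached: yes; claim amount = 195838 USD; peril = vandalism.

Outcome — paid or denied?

Atomic conditions:
  claim amount ≥ 180535 USD: 195838 ≥ 180535 is true
  peril = theft: vandalism == theft is false
  days until reported ≤ 167 days: 188 ≤ 167 is false
  policy age ≤ 13 months: 275 ≤ 13 is false
  fraud score ≤ 19: 21 ≤ 19 is false
  NOT relevant rider attached: yes → false
  deductible < 508 USD: 3169 < 508 is false
  incident in covered region: yes → true
  photo evidence submitted: no → false
  police report filed: yes → true
  peril ∈ {collision, wind}: vandalism is not in the set → false
  claims in prior 3 years < 6: 0 < 6 is true
  premiums current: yes → true
  claims in prior 3 years = 9: 0 == 9 is false
  policy age > 186 months: 275 > 186 is true
  claim amount ≤ 164219 USD: 195838 ≤ 164219 is false
  relevant rider attached: yes → true
Combine:
[1.1.2.1] false AND false = false
[1.1.2] NOT false = true
[1.1.3] false OR false = false
[1.1] true OR true OR false = true
[1.2.1] false OR false = false
[1.2.2.2] exactly-one(false, true) = true
[1.2.2] true → true = true
[1.2] false OR true = true
[1.3.1.1] false OR true = true
[1.3.1.2.1] true OR false OR true = true
[1.3.1.2] NOT true = false
[1.3.1] true AND false = false
[1.3] NOT false = true
[1] true AND true AND true = true
[2] exactly-one(false, false, true) = true
[root] true AND true = true
Overall: true → paid

Paid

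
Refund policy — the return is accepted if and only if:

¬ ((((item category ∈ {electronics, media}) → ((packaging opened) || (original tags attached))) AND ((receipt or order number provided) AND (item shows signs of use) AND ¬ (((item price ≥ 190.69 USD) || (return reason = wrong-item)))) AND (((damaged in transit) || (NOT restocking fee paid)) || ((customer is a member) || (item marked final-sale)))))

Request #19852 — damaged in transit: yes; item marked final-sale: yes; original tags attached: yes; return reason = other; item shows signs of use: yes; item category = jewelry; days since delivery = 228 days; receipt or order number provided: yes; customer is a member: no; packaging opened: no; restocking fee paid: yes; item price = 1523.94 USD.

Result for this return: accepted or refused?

Accepted

Atomic conditions:
  item category ∈ {electronics, media}: jewelry is not in the set → false
  packaging opened: no → false
  original tags attached: yes → true
  receipt or order number provided: yes → true
  item shows signs of use: yes → true
  item price ≥ 190.69 USD: 1523.94 ≥ 190.69 is true
  return reason = wrong-item: other == wrong-item is false
  damaged in transit: yes → true
  NOT restocking fee paid: yes → false
  customer is a member: no → false
  item marked final-sale: yes → true
Combine:
[1.1.2] false OR true = true
[1.1] false → true (antecedent false ⇒ implication holds) = true
[1.2.3.1] true OR false = true
[1.2.3] NOT true = false
[1.2] true AND true AND false = false
[1.3.1] true OR false = true
[1.3.2] false OR true = true
[1.3] true OR true = true
[1] true AND false AND true = false
[root] NOT false = true
Overall: true → accepted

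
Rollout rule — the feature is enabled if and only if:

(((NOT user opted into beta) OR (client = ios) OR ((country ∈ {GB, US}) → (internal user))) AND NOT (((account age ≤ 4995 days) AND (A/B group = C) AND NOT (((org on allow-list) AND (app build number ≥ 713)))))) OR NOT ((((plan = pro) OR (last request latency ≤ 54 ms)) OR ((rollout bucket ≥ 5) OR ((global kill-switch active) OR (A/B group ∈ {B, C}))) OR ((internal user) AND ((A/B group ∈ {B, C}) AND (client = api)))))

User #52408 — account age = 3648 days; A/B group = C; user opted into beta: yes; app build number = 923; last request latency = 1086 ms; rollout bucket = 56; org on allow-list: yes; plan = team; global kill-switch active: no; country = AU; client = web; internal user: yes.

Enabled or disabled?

Atomic conditions:
  NOT user opted into beta: yes → false
  client = ios: web == ios is false
  country ∈ {GB, US}: AU is not in the set → false
  internal user: yes → true
  account age ≤ 4995 days: 3648 ≤ 4995 is true
  A/B group = C: C == C is true
  org on allow-list: yes → true
  app build number ≥ 713: 923 ≥ 713 is true
  plan = pro: team == pro is false
  last request latency ≤ 54 ms: 1086 ≤ 54 is false
  rollout bucket ≥ 5: 56 ≥ 5 is true
  global kill-switch active: no → false
  A/B group ∈ {B, C}: C is in the set → true
  client = api: web == api is false
Combine:
[1.1.3] false → true (antecedent false ⇒ implication holds) = true
[1.1] false OR false OR true = true
[1.2.1.3.1] true AND true = true
[1.2.1.3] NOT true = false
[1.2.1] true AND true AND false = false
[1.2] NOT false = true
[1] true AND true = true
[2.1.1] false OR false = false
[2.1.2.2] false OR true = true
[2.1.2] true OR true = true
[2.1.3.2] true AND false = false
[2.1.3] true AND false = false
[2.1] false OR true OR false = true
[2] NOT true = false
[root] true OR false = true
Overall: true → enabled

Enabled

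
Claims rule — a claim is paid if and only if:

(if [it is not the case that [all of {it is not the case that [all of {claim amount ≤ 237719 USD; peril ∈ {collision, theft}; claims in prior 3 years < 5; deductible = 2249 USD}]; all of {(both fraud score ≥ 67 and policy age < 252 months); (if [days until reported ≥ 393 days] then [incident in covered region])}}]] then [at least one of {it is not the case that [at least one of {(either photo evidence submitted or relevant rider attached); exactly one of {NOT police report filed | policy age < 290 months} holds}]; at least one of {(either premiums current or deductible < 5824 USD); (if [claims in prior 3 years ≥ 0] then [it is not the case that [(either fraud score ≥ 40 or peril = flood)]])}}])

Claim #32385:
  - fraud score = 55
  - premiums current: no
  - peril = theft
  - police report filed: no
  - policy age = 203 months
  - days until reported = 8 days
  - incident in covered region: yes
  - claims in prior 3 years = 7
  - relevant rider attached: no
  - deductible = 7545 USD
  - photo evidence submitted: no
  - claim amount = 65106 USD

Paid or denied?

Atomic conditions:
  claim amount ≤ 237719 USD: 65106 ≤ 237719 is true
  peril ∈ {collision, theft}: theft is in the set → true
  claims in prior 3 years < 5: 7 < 5 is false
  deductible = 2249 USD: 7545 == 2249 is false
  fraud score ≥ 67: 55 ≥ 67 is false
  policy age < 252 months: 203 < 252 is true
  days until reported ≥ 393 days: 8 ≥ 393 is false
  incident in covered region: yes → true
  photo evidence submitted: no → false
  relevant rider attached: no → false
  NOT police report filed: no → true
  policy age < 290 months: 203 < 290 is true
  premiums current: no → false
  deductible < 5824 USD: 7545 < 5824 is false
  claims in prior 3 years ≥ 0: 7 ≥ 0 is true
  fraud score ≥ 40: 55 ≥ 40 is true
  peril = flood: theft == flood is false
Combine:
[1.1.1.1] true AND true AND false AND false = false
[1.1.1] NOT false = true
[1.1.2.1] false AND true = false
[1.1.2.2] false → true (antecedent false ⇒ implication holds) = true
[1.1.2] false AND true = false
[1.1] true AND false = false
[1] NOT false = true
[2.1.1.1] false OR false = false
[2.1.1.2] exactly-one(true, true) = false
[2.1.1] false OR false = false
[2.1] NOT false = true
[2.2.1] false OR false = false
[2.2.2.2.1] true OR false = true
[2.2.2.2] NOT true = false
[2.2.2] true → false = false
[2.2] false OR false = false
[2] true OR false = true
[root] true → true = true
Overall: true → paid

Paid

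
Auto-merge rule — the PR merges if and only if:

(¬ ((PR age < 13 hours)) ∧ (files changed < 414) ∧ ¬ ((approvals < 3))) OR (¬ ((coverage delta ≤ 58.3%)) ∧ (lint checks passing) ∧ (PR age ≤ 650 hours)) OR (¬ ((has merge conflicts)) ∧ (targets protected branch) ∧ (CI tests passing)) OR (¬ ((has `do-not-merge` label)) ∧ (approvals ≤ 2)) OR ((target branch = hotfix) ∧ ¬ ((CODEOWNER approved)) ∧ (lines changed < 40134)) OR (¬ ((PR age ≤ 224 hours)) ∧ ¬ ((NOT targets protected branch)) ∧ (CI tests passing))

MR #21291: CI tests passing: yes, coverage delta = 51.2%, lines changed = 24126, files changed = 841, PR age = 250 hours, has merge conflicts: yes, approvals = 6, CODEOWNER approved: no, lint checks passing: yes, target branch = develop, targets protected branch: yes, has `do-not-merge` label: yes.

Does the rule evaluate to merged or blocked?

Merged

Atomic conditions:
  PR age < 13 hours: 250 < 13 is false
  files changed < 414: 841 < 414 is false
  approvals < 3: 6 < 3 is false
  coverage delta ≤ 58.3%: 51.2 ≤ 58.3 is true
  lint checks passing: yes → true
  PR age ≤ 650 hours: 250 ≤ 650 is true
  has merge conflicts: yes → true
  targets protected branch: yes → true
  CI tests passing: yes → true
  has `do-not-merge` label: yes → true
  approvals ≤ 2: 6 ≤ 2 is false
  target branch = hotfix: develop == hotfix is false
  CODEOWNER approved: no → false
  lines changed < 40134: 24126 < 40134 is true
  PR age ≤ 224 hours: 250 ≤ 224 is false
  NOT targets protected branch: yes → false
Combine:
[1.1] NOT false = true
[1.3] NOT false = true
[1] true AND false AND true = false
[2.1] NOT true = false
[2] false AND true AND true = false
[3.1] NOT true = false
[3] false AND true AND true = false
[4.1] NOT true = false
[4] false AND false = false
[5.2] NOT false = true
[5] false AND true AND true = false
[6.1] NOT false = true
[6.2] NOT false = true
[6] true AND true AND true = true
[root] false OR false OR false OR false OR false OR true = true
Overall: true → merged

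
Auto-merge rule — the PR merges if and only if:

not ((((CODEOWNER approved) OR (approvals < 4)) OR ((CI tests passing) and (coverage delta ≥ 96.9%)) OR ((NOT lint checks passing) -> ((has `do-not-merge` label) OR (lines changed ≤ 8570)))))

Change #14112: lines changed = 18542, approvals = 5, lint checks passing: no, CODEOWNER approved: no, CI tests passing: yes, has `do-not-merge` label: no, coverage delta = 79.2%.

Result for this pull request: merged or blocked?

Merged

Atomic conditions:
  CODEOWNER approved: no → false
  approvals < 4: 5 < 4 is false
  CI tests passing: yes → true
  coverage delta ≥ 96.9%: 79.2 ≥ 96.9 is false
  NOT lint checks passing: no → true
  has `do-not-merge` label: no → false
  lines changed ≤ 8570: 18542 ≤ 8570 is false
Combine:
[1.1] false OR false = false
[1.2] true AND false = false
[1.3.2] false OR false = false
[1.3] true → false = false
[1] false OR false OR false = false
[root] NOT false = true
Overall: true → merged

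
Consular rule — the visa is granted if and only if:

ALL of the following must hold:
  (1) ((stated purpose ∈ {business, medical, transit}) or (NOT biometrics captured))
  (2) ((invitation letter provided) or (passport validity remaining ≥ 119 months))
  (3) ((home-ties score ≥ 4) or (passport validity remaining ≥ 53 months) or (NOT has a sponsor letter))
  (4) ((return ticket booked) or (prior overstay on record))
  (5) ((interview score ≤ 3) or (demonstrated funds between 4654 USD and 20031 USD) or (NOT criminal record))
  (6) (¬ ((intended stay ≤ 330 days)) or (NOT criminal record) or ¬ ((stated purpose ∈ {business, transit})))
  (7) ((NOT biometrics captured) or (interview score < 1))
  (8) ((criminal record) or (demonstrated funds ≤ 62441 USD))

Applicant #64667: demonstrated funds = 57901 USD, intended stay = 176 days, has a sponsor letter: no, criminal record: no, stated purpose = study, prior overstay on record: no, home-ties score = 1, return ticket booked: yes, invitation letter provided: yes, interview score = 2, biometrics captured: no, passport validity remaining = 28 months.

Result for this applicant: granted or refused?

Atomic conditions:
  stated purpose ∈ {business, medical, transit}: study is not in the set → false
  NOT biometrics captured: no → true
  invitation letter provided: yes → true
  passport validity remaining ≥ 119 months: 28 ≥ 119 is false
  home-ties score ≥ 4: 1 ≥ 4 is false
  passport validity remaining ≥ 53 months: 28 ≥ 53 is false
  NOT has a sponsor letter: no → true
  return ticket booked: yes → true
  prior overstay on record: no → false
  interview score ≤ 3: 2 ≤ 3 is true
  demonstrated funds between 4654 USD and 20031 USD: 57901 in [4654, 20031] is false
  NOT criminal record: no → true
  intended stay ≤ 330 days: 176 ≤ 330 is true
  stated purpose ∈ {business, transit}: study is not in the set → false
  interview score < 1: 2 < 1 is false
  criminal record: no → false
  demonstrated funds ≤ 62441 USD: 57901 ≤ 62441 is true
Combine:
[1] false OR true = true
[2] true OR false = true
[3] false OR false OR true = true
[4] true OR false = true
[5] true OR false OR true = true
[6.1] NOT true = false
[6.3] NOT false = true
[6] false OR true OR true = true
[7] true OR false = true
[8] false OR true = true
[root] true AND true AND true AND true AND true AND true AND true AND true = true
Overall: true → granted

Granted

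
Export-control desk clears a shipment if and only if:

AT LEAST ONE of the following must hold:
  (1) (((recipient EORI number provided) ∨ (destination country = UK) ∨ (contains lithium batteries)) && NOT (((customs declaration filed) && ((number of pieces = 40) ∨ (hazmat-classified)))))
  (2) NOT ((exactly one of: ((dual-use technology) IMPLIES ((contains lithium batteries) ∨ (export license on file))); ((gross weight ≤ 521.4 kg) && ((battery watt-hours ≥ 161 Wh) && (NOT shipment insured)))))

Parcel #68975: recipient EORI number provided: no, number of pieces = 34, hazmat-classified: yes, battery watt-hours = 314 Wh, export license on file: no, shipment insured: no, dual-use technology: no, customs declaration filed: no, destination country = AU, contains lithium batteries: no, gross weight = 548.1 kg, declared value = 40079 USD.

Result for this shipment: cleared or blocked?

Blocked

Atomic conditions:
  recipient EORI number provided: no → false
  destination country = UK: AU == UK is false
  contains lithium batteries: no → false
  customs declaration filed: no → false
  number of pieces = 40: 34 == 40 is false
  hazmat-classified: yes → true
  dual-use technology: no → false
  export license on file: no → false
  gross weight ≤ 521.4 kg: 548.1 ≤ 521.4 is false
  battery watt-hours ≥ 161 Wh: 314 ≥ 161 is true
  NOT shipment insured: no → true
Combine:
[1.1] false OR false OR false = false
[1.2.1.2] false OR true = true
[1.2.1] false AND true = false
[1.2] NOT false = true
[1] false AND true = false
[2.1.1.2] false OR false = false
[2.1.1] false → false (antecedent false ⇒ implication holds) = true
[2.1.2.2] true AND true = true
[2.1.2] false AND true = false
[2.1] exactly-one(true, false) = true
[2] NOT true = false
[root] false OR false = false
Overall: false → blocked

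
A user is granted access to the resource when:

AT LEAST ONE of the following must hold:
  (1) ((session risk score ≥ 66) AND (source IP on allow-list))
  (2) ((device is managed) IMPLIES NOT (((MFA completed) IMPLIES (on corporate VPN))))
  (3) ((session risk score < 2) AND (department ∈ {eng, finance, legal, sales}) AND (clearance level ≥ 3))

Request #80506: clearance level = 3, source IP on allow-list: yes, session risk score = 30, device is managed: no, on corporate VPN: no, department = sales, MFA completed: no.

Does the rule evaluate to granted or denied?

Atomic conditions:
  session risk score ≥ 66: 30 ≥ 66 is false
  source IP on allow-list: yes → true
  device is managed: no → false
  MFA completed: no → false
  on corporate VPN: no → false
  session risk score < 2: 30 < 2 is false
  department ∈ {eng, finance, legal, sales}: sales is in the set → true
  clearance level ≥ 3: 3 ≥ 3 is true
Combine:
[1] false AND true = false
[2.2.1] false → false (antecedent false ⇒ implication holds) = true
[2.2] NOT true = false
[2] false → false (antecedent false ⇒ implication holds) = true
[3] false AND true AND true = false
[root] false OR true OR false = true
Overall: true → granted

Granted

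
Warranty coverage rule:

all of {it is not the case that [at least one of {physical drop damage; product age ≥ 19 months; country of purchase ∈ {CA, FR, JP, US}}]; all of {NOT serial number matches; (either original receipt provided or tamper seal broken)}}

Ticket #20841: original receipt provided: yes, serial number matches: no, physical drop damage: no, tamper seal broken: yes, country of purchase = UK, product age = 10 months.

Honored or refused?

Atomic conditions:
  physical drop damage: no → false
  product age ≥ 19 months: 10 ≥ 19 is false
  country of purchase ∈ {CA, FR, JP, US}: UK is not in the set → false
  NOT serial number matches: no → true
  original receipt provided: yes → true
  tamper seal broken: yes → true
Combine:
[1.1] false OR false OR false = false
[1] NOT false = true
[2.2] true OR true = true
[2] true AND true = true
[root] true AND true = true
Overall: true → honored

Honored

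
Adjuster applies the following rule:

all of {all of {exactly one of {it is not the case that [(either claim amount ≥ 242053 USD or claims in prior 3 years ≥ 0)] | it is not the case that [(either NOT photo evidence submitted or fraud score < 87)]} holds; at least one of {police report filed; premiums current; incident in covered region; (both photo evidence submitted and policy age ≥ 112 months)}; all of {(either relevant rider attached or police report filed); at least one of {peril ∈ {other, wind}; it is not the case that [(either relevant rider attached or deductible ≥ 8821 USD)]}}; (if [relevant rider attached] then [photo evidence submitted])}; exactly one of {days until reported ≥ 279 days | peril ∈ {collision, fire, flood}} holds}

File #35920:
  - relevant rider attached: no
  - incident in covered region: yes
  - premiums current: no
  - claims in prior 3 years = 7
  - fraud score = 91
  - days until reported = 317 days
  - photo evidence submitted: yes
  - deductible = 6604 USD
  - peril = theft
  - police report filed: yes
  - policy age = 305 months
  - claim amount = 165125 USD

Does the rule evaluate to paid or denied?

Atomic conditions:
  claim amount ≥ 242053 USD: 165125 ≥ 242053 is false
  claims in prior 3 years ≥ 0: 7 ≥ 0 is true
  NOT photo evidence submitted: yes → false
  fraud score < 87: 91 < 87 is false
  police report filed: yes → true
  premiums current: no → false
  incident in covered region: yes → true
  photo evidence submitted: yes → true
  policy age ≥ 112 months: 305 ≥ 112 is true
  relevant rider attached: no → false
  peril ∈ {other, wind}: theft is not in the set → false
  deductible ≥ 8821 USD: 6604 ≥ 8821 is false
  days until reported ≥ 279 days: 317 ≥ 279 is true
  peril ∈ {collision, fire, flood}: theft is not in the set → false
Combine:
[1.1.1.1] false OR true = true
[1.1.1] NOT true = false
[1.1.2.1] false OR false = false
[1.1.2] NOT false = true
[1.1] exactly-one(false, true) = true
[1.2.4] true AND true = true
[1.2] true OR false OR true OR true = true
[1.3.1] false OR true = true
[1.3.2.2.1] false OR false = false
[1.3.2.2] NOT false = true
[1.3.2] false OR true = true
[1.3] true AND true = true
[1.4] false → true (antecedent false ⇒ implication holds) = true
[1] true AND true AND true AND true = true
[2] exactly-one(true, false) = true
[root] true AND true = true
Overall: true → paid

Paid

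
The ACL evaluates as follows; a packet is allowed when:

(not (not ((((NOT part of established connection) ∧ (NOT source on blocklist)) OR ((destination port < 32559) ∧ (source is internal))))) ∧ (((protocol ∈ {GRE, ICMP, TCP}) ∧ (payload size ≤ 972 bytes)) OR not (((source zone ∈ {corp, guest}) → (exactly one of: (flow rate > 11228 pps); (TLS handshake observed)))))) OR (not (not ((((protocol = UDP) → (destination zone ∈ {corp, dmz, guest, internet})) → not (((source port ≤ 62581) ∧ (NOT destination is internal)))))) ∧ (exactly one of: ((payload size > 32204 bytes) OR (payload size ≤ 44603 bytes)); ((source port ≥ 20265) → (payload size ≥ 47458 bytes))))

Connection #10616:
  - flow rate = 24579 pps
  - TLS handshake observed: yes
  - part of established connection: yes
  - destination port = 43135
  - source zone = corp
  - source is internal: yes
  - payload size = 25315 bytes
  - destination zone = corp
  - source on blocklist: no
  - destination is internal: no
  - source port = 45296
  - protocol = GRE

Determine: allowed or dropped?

Dropped

Atomic conditions:
  NOT part of established connection: yes → false
  NOT source on blocklist: no → true
  destination port < 32559: 43135 < 32559 is false
  source is internal: yes → true
  protocol ∈ {GRE, ICMP, TCP}: GRE is in the set → true
  payload size ≤ 972 bytes: 25315 ≤ 972 is false
  source zone ∈ {corp, guest}: corp is in the set → true
  flow rate > 11228 pps: 24579 > 11228 is true
  TLS handshake observed: yes → true
  protocol = UDP: GRE == UDP is false
  destination zone ∈ {corp, dmz, guest, internet}: corp is in the set → true
  source port ≤ 62581: 45296 ≤ 62581 is true
  NOT destination is internal: no → true
  payload size > 32204 bytes: 25315 > 32204 is false
  payload size ≤ 44603 bytes: 25315 ≤ 44603 is true
  source port ≥ 20265: 45296 ≥ 20265 is true
  payload size ≥ 47458 bytes: 25315 ≥ 47458 is false
Combine:
[1.1.1.1.1] false AND true = false
[1.1.1.1.2] false AND true = false
[1.1.1.1] false OR false = false
[1.1.1] NOT false = true
[1.1] NOT true = false
[1.2.1] true AND false = false
[1.2.2.1.2] exactly-one(true, true) = false
[1.2.2.1] true → false = false
[1.2.2] NOT false = true
[1.2] false OR true = true
[1] false AND true = false
[2.1.1.1.1] false → true (antecedent false ⇒ implication holds) = true
[2.1.1.1.2.1] true AND true = true
[2.1.1.1.2] NOT true = false
[2.1.1.1] true → false = false
[2.1.1] NOT false = true
[2.1] NOT true = false
[2.2.1] false OR true = true
[2.2.2] true → false = false
[2.2] exactly-one(true, false) = true
[2] false AND true = false
[root] false OR false = false
Overall: false → dropped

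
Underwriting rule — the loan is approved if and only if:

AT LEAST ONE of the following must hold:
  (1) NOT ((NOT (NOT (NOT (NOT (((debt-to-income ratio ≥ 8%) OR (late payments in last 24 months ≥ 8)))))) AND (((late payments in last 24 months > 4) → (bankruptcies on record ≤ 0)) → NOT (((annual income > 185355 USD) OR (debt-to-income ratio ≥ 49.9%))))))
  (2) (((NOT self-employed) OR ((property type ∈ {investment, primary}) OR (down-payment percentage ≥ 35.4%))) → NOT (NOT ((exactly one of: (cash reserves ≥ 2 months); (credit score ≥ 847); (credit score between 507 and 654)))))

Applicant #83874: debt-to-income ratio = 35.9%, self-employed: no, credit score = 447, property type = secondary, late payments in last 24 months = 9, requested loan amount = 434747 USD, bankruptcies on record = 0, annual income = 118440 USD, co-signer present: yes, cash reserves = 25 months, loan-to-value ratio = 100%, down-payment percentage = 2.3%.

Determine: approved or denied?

Atomic conditions:
  debt-to-income ratio ≥ 8%: 35.9 ≥ 8 is true
  late payments in last 24 months ≥ 8: 9 ≥ 8 is true
  late payments in last 24 months > 4: 9 > 4 is true
  bankruptcies on record ≤ 0: 0 ≤ 0 is true
  annual income > 185355 USD: 118440 > 185355 is false
  debt-to-income ratio ≥ 49.9%: 35.9 ≥ 49.9 is false
  NOT self-employed: no → true
  property type ∈ {investment, primary}: secondary is not in the set → false
  down-payment percentage ≥ 35.4%: 2.3 ≥ 35.4 is false
  cash reserves ≥ 2 months: 25 ≥ 2 is true
  credit score ≥ 847: 447 ≥ 847 is false
  credit score between 507 and 654: 447 in [507, 654] is false
Combine:
[1.1.1.1.1.1.1] true OR true = true
[1.1.1.1.1.1] NOT true = false
[1.1.1.1.1] NOT false = true
[1.1.1.1] NOT true = false
[1.1.1] NOT false = true
[1.1.2.1] true → true = true
[1.1.2.2.1] false OR false = false
[1.1.2.2] NOT false = true
[1.1.2] true → true = true
[1.1] true AND true = true
[1] NOT true = false
[2.1.2] false OR false = false
[2.1] true OR false = true
[2.2.1.1] exactly-one(true, false, false) = true
[2.2.1] NOT true = false
[2.2] NOT false = true
[2] true → true = true
[root] false OR true = true
Overall: true → approved

Approved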